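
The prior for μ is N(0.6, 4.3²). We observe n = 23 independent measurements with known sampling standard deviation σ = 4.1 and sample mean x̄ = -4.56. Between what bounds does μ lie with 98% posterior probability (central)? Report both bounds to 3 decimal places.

[-6.314, -2.413]

Posterior precision = 1/4.3² + 23/4.1² = 0.0541 + 1.3682 = 1.4223, so posterior SD = 0.8385.
Posterior mean = (0.6/4.3² + 23·-4.56/4.1²) / 1.4223 = -4.3638.
Interval: -4.3638 ± 2.326 × 0.8385 → [-6.314, -2.413].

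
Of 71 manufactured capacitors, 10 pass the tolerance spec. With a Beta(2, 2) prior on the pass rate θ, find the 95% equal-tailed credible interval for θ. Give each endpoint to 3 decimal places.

[0.087, 0.250]

Posterior: Beta(2+10, 2+61) = Beta(12, 63).
Equal-tailed 95% interval: the 0.025 and 0.975 quantiles of Beta(12, 63).
Posterior mean ≈ 0.160, SD ≈ 0.042; a Normal approximation gives roughly [0.078, 0.242].
Exact: F⁻¹(0.025) = 0.087; F⁻¹(0.975) = 0.250.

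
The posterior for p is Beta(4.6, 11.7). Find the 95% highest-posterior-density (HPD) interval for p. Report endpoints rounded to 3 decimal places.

The posterior is unimodal and skewed, so the HPD interval has equal density at both endpoints and is the shortest 95% interval.
Solving f(0.085) = f(0.494) with F(0.494) − F(0.085) = 0.95 gives [0.085, 0.494].
For comparison, the equal-tailed interval is [0.099, 0.515]; the HPD is narrower and shifted toward the mode.

[0.085, 0.494]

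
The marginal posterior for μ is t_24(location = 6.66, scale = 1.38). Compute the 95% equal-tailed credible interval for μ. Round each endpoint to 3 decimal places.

The t_24 distribution is symmetric; the 95% interval is 6.66 ± t·1.38 with t_{0.975,24} = 2.064.
Half-width: 2.064 × 1.38 = 2.848.
6.66 − 2.848 = 3.812; 6.66 + 2.848 = 9.508.

[3.812, 9.508]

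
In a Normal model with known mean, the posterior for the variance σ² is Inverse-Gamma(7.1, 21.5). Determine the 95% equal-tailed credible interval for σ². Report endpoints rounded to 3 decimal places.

Inverse-Gamma(7.1, 21.5) quantiles: F⁻¹(0.025) and F⁻¹(0.975).
Equivalently, 1/σ² ~ Gamma(7.1, rate = 21.5); invert its 0.975 and 0.025 quantiles.
Posterior mean ≈ 3.525, SD ≈ 1.561; a Normal approximation gives roughly [0.466, 6.584].
Exact: lower = 1.629; upper = 7.473.

[1.629, 7.473]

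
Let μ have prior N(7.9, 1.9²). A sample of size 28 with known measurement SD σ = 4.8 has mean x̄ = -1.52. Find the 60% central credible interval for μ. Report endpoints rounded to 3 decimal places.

[-0.460, 0.918]

Posterior precision = 1/1.9² + 28/4.8² = 0.2770 + 1.2153 = 1.4923, so posterior SD = 0.8186.
Posterior mean = (7.9/1.9² + 28·-1.52/4.8²) / 1.4923 = 0.2286.
Interval: 0.2286 ± 0.842 × 0.8186 → [-0.460, 0.918].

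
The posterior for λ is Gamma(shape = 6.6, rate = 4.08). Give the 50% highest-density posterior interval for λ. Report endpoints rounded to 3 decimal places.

The posterior is unimodal and skewed, so the HPD interval has equal density at both endpoints and is the shortest 50% interval.
Solving f(1.013) = f(1.809) with F(1.809) − F(1.013) = 0.50 gives [1.013, 1.809].
For comparison, the equal-tailed interval is [1.161, 1.987]; the HPD is narrower and shifted toward the mode.

[1.013, 1.809]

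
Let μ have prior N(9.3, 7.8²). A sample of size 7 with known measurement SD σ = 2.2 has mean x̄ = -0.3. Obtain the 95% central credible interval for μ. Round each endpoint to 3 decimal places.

[-1.813, 1.428]

Posterior precision = 1/7.8² + 7/2.2² = 0.0164 + 1.4463 = 1.4627, so posterior SD = 0.8268.
Posterior mean = (9.3/7.8² + 7·-0.3/2.2²) / 1.4627 = -0.1921.
Interval: -0.1921 ± 1.960 × 0.8268 → [-1.813, 1.428].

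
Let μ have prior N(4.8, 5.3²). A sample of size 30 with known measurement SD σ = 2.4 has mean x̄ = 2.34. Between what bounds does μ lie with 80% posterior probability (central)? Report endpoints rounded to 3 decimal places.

[1.797, 2.916]

Posterior precision = 1/5.3² + 30/2.4² = 0.0356 + 5.2083 = 5.2439, so posterior SD = 0.4367.
Posterior mean = (4.8/5.3² + 30·2.34/2.4²) / 5.2439 = 2.3567.
Interval: 2.3567 ± 1.282 × 0.4367 → [1.797, 2.916].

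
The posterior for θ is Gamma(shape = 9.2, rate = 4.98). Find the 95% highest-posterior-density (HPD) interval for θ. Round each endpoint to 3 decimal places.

[0.754, 3.061]

The posterior is unimodal and skewed, so the HPD interval has equal density at both endpoints and is the shortest 95% interval.
Solving f(0.754) = f(3.061) with F(3.061) − F(0.754) = 0.95 gives [0.754, 3.061].
For comparison, the equal-tailed interval is [0.853, 3.219]; the HPD is narrower and shifted toward the mode.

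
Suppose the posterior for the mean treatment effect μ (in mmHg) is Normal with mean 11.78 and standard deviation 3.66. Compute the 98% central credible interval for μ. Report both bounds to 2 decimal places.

[3.27, 20.29]

The posterior is symmetric, so the 98% equal-tailed interval is μ = 11.78 ± z·3.66 with z = 2.326.
Half-width: 2.326 × 3.66 = 8.51.
11.78 − 8.51 = 3.27; 11.78 + 8.51 = 20.29.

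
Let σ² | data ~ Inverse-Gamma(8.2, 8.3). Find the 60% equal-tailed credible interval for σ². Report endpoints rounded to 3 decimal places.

Inverse-Gamma(8.2, 8.3) quantiles: F⁻¹(0.2) and F⁻¹(0.8).
Equivalently, 1/σ² ~ Gamma(8.2, rate = 8.3); invert its 0.8 and 0.2 quantiles.
Posterior mean ≈ 1.153, SD ≈ 0.463; a Normal approximation gives roughly [0.763, 1.542].
Exact: lower = 0.793; upper = 1.445.

[0.793, 1.445]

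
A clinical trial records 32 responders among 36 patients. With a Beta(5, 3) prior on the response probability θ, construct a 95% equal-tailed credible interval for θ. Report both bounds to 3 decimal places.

[0.721, 0.932]

Posterior: Beta(5+32, 3+4) = Beta(37, 7).
Equal-tailed 95% interval: the 0.025 and 0.975 quantiles of Beta(37, 7).
Posterior mean ≈ 0.841, SD ≈ 0.055; a Normal approximation gives roughly [0.734, 0.948].
Exact: F⁻¹(0.025) = 0.721; F⁻¹(0.975) = 0.932.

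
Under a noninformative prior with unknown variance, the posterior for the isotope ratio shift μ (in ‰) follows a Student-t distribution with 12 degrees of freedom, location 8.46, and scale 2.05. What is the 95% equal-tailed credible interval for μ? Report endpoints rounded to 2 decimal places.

[3.99, 12.93]

The t_12 distribution is symmetric; the 95% interval is 8.46 ± t·2.05 with t_{0.975,12} = 2.179.
Half-width: 2.179 × 2.05 = 4.47.
8.46 − 4.47 = 3.99; 8.46 + 4.47 = 12.93.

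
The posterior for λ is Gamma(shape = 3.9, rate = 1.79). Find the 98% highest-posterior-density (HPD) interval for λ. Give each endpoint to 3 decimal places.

[0.262, 5.060]

The posterior is unimodal and skewed, so the HPD interval has equal density at both endpoints and is the shortest 98% interval.
Solving f(0.262) = f(5.060) with F(5.060) − F(0.262) = 0.98 gives [0.262, 5.060].
For comparison, the equal-tailed interval is [0.436, 5.523]; the HPD is narrower and shifted toward the mode.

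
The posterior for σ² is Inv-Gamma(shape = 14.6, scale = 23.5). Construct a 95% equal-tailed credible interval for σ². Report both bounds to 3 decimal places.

[1.022, 2.902]

Inverse-Gamma(14.6, 23.5) quantiles: F⁻¹(0.025) and F⁻¹(0.975).
Equivalently, 1/σ² ~ Gamma(14.6, rate = 23.5); invert its 0.975 and 0.025 quantiles.
Posterior mean ≈ 1.728, SD ≈ 0.487; a Normal approximation gives roughly [0.774, 2.682].
Exact: lower = 1.022; upper = 2.902.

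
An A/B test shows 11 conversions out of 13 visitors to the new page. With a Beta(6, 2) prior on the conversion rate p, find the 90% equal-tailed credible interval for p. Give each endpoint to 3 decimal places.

Posterior: Beta(6+11, 2+2) = Beta(17, 4).
Equal-tailed 90% interval: the 0.05 and 0.95 quantiles of Beta(17, 4).
Posterior mean ≈ 0.810, SD ≈ 0.084; a Normal approximation gives roughly [0.672, 0.947].
Exact: F⁻¹(0.05) = 0.656; F⁻¹(0.95) = 0.929.

[0.656, 0.929]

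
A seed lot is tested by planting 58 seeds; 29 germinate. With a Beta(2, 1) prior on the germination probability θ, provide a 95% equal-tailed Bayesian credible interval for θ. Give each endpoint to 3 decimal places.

Posterior: Beta(2+29, 1+29) = Beta(31, 30).
Equal-tailed 95% interval: the 0.025 and 0.975 quantiles of Beta(31, 30).
Posterior mean ≈ 0.508, SD ≈ 0.063; a Normal approximation gives roughly [0.384, 0.633].
Exact: F⁻¹(0.025) = 0.384; F⁻¹(0.975) = 0.632.

[0.384, 0.632]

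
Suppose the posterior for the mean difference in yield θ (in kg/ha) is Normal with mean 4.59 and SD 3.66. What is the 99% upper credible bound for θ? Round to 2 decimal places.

Need U with P(θ ≤ U) = 0.99: U = 4.59 + z_{0.01}·3.66.
z = 2.326; U = 4.59 + 2.326 × 3.66 = 13.10.

13.10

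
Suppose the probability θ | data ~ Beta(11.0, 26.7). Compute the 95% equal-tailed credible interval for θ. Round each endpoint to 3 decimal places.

Posterior: Beta(11.0, 26.7).
Equal-tailed 95% interval: the 0.025 and 0.975 quantiles of Beta(11.0, 26.7).
Posterior mean ≈ 0.292, SD ≈ 0.073; a Normal approximation gives roughly [0.149, 0.435].
Exact: F⁻¹(0.025) = 0.160; F⁻¹(0.975) = 0.444.

[0.160, 0.444]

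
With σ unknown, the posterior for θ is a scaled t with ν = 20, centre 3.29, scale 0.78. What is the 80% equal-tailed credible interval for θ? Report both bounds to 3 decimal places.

[2.256, 4.324]

The t_20 distribution is symmetric; the 80% interval is 3.29 ± t·0.78 with t_{0.9,20} = 1.325.
Half-width: 1.325 × 0.78 = 1.034.
3.29 − 1.034 = 2.256; 3.29 + 1.034 = 4.324.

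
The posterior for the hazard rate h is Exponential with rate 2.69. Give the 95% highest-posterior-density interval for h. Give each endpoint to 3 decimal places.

[0.000, 1.114]

The exponential density is strictly decreasing on [0, ∞), so the HPD interval is anchored at 0: [0, q] with P(h ≤ q) = 0.95.
q = −ln(1 − 0.95) / 2.69 = 2.9957 / 2.69 = 1.114.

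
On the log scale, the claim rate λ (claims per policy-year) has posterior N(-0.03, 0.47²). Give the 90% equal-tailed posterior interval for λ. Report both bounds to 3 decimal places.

On the log scale the 90% interval is -0.03 ± 1.645 × 0.47 = [-0.8031, 0.7431].
Exponentiate: [e^-0.8031, e^0.7431] = [0.448, 2.102].

[0.448, 2.102]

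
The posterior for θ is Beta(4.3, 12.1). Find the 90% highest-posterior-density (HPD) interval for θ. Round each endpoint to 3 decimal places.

The posterior is unimodal and skewed, so the HPD interval has equal density at both endpoints and is the shortest 90% interval.
Solving f(0.090) = f(0.428) with F(0.428) − F(0.090) = 0.90 gives [0.090, 0.428].
For comparison, the equal-tailed interval is [0.107, 0.452]; the HPD is narrower and shifted toward the mode.

[0.090, 0.428]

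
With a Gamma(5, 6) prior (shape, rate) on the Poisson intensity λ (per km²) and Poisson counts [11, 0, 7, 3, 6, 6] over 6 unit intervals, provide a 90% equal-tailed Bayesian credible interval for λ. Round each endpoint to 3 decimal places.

Posterior: Gamma(5+33, 6+6) = Gamma(38, 12) (shape, rate).
Equal-tailed 90% interval: Gamma(38, 12) quantiles at 0.05 and 0.95.
Posterior mean ≈ 3.167, SD ≈ 0.514; a Normal approximation gives roughly [2.322, 4.012].
Exact: lower = 2.372; upper = 4.056.

[2.372, 4.056]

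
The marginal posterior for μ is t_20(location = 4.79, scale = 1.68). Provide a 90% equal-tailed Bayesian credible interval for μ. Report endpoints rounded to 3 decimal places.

The t_20 distribution is symmetric; the 90% interval is 4.79 ± t·1.68 with t_{0.95,20} = 1.725.
Half-width: 1.725 × 1.68 = 2.898.
4.79 − 2.898 = 1.892; 4.79 + 2.898 = 7.688.

[1.892, 7.688]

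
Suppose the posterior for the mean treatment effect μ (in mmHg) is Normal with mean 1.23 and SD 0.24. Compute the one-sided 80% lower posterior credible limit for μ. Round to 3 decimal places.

1.028

Need L with P(μ ≥ L) = 0.80: L = 1.23 − z_{0.2}·0.24.
z = 0.842; L = 1.23 − 0.842 × 0.24 = 1.028.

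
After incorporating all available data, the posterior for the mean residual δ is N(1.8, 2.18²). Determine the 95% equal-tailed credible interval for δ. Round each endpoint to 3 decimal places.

[-2.473, 6.073]

The posterior is symmetric, so the 95% equal-tailed interval is δ = 1.8 ± z·2.18 with z = 1.960.
Half-width: 1.960 × 2.18 = 4.273.
1.8 − 4.273 = -2.473; 1.8 + 4.273 = 6.073.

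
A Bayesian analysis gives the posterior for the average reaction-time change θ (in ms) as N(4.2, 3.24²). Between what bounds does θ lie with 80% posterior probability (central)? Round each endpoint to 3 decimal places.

[0.048, 8.352]

The posterior is symmetric, so the 80% equal-tailed interval is θ = 4.2 ± z·3.24 with z = 1.282.
Half-width: 1.282 × 3.24 = 4.152.
4.2 − 4.152 = 0.048; 4.2 + 4.152 = 8.352.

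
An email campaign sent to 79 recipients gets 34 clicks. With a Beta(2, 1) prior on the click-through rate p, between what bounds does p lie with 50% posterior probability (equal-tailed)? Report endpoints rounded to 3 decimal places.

[0.402, 0.476]

Posterior: Beta(2+34, 1+45) = Beta(36, 46).
Equal-tailed 50% interval: the 0.25 and 0.75 quantiles of Beta(36, 46).
Posterior mean ≈ 0.439, SD ≈ 0.054; a Normal approximation gives roughly [0.402, 0.476].
Exact: F⁻¹(0.25) = 0.402; F⁻¹(0.75) = 0.476.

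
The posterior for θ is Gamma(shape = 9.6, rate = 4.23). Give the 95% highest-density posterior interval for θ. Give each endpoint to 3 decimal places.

[0.951, 3.729]

The posterior is unimodal and skewed, so the HPD interval has equal density at both endpoints and is the shortest 95% interval.
Solving f(0.951) = f(3.729) with F(3.729) − F(0.951) = 0.95 gives [0.951, 3.729].
For comparison, the equal-tailed interval is [1.069, 3.914]; the HPD is narrower and shifted toward the mode.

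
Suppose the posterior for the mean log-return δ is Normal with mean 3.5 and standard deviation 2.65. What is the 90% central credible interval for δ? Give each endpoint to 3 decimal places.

The posterior is symmetric, so the 90% equal-tailed interval is δ = 3.5 ± z·2.65 with z = 1.645.
Half-width: 1.645 × 2.65 = 4.359.
3.5 − 4.359 = -0.859; 3.5 + 4.359 = 7.859.

[-0.859, 7.859]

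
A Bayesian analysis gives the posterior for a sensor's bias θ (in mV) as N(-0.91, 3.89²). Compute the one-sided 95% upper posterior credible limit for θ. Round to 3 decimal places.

5.488

Need U with P(θ ≤ U) = 0.95: U = -0.91 + z_{0.05}·3.89.
z = 1.645; U = -0.91 + 1.645 × 3.89 = 5.488.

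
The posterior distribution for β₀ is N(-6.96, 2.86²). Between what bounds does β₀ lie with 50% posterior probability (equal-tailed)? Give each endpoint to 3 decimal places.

The posterior is symmetric, so the 50% equal-tailed interval is β₀ = -6.96 ± z·2.86 with z = 0.674.
Half-width: 0.674 × 2.86 = 1.929.
-6.96 − 1.929 = -8.889; -6.96 + 1.929 = -5.031.

[-8.889, -5.031]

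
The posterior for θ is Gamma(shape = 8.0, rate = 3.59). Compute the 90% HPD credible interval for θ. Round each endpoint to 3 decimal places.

The posterior is unimodal and skewed, so the HPD interval has equal density at both endpoints and is the shortest 90% interval.
Solving f(0.966) = f(3.446) with F(3.446) − F(0.966) = 0.90 gives [0.966, 3.446].
For comparison, the equal-tailed interval is [1.109, 3.662]; the HPD is narrower and shifted toward the mode.

[0.966, 3.446]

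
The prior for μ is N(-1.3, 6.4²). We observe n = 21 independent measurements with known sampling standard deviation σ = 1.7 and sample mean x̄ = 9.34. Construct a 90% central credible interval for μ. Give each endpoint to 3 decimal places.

Posterior precision = 1/6.4² + 21/1.7² = 0.0244 + 7.2664 = 7.2909, so posterior SD = 0.3703.
Posterior mean = (-1.3/6.4² + 21·9.34/1.7²) / 7.2909 = 9.3044.
Interval: 9.3044 ± 1.645 × 0.3703 → [8.695, 9.914].

[8.695, 9.914]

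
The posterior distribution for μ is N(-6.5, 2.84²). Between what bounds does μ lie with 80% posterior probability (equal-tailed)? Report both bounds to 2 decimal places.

[-10.14, -2.86]

The posterior is symmetric, so the 80% equal-tailed interval is μ = -6.5 ± z·2.84 with z = 1.282.
Half-width: 1.282 × 2.84 = 3.64.
-6.5 − 3.64 = -10.14; -6.5 + 3.64 = -2.86.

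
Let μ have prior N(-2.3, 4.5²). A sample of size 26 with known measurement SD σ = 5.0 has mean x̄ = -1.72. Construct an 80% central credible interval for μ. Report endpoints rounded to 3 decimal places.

[-2.974, -0.518]

Posterior precision = 1/4.5² + 26/5.0² = 0.0494 + 1.0400 = 1.0894, so posterior SD = 0.9581.
Posterior mean = (-2.3/4.5² + 26·-1.72/5.0²) / 1.0894 = -1.7463.
Interval: -1.7463 ± 1.282 × 0.9581 → [-2.974, -0.518].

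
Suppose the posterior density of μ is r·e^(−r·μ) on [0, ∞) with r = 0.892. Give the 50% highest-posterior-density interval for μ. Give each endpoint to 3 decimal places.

The exponential density is strictly decreasing on [0, ∞), so the HPD interval is anchored at 0: [0, q] with P(μ ≤ q) = 0.50.
q = −ln(1 − 0.50) / 0.892 = 0.6931 / 0.892 = 0.777.

[0.000, 0.777]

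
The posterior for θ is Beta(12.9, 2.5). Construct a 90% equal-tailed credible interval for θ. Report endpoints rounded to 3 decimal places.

Posterior: Beta(12.9, 2.5).
Equal-tailed 90% interval: the 0.05 and 0.95 quantiles of Beta(12.9, 2.5).
Posterior mean ≈ 0.838, SD ≈ 0.091; a Normal approximation gives roughly [0.688, 0.987].
Exact: F⁻¹(0.05) = 0.666; F⁻¹(0.95) = 0.959.

[0.666, 0.959]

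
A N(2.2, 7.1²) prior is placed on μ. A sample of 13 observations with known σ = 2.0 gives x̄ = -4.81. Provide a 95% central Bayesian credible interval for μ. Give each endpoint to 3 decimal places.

[-5.851, -3.684]

Posterior precision = 1/7.1² + 13/2.0² = 0.0198 + 3.2500 = 3.2698, so posterior SD = 0.5530.
Posterior mean = (2.2/7.1² + 13·-4.81/2.0²) / 3.2698 = -4.7675.
Interval: -4.7675 ± 1.960 × 0.5530 → [-5.851, -3.684].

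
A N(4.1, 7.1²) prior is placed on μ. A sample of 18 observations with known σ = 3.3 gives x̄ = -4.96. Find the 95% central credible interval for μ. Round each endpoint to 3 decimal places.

[-6.368, -3.337]

Posterior precision = 1/7.1² + 18/3.3² = 0.0198 + 1.6529 = 1.6727, so posterior SD = 0.7732.
Posterior mean = (4.1/7.1² + 18·-4.96/3.3²) / 1.6727 = -4.8526.
Interval: -4.8526 ± 1.960 × 0.7732 → [-6.368, -3.337].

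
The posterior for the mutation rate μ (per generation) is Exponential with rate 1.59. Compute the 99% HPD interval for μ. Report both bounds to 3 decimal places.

[0.000, 2.896]

The exponential density is strictly decreasing on [0, ∞), so the HPD interval is anchored at 0: [0, q] with P(μ ≤ q) = 0.99.
q = −ln(1 − 0.99) / 1.59 = 4.6052 / 1.59 = 2.896.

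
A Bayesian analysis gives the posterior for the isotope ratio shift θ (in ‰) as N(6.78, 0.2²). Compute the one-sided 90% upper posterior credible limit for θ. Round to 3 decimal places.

Need U with P(θ ≤ U) = 0.90: U = 6.78 + z_{0.1}·0.2.
z = 1.282; U = 6.78 + 1.282 × 0.2 = 7.036.

7.036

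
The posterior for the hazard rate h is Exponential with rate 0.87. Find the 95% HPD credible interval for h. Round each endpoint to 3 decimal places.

[0.000, 3.443]

The exponential density is strictly decreasing on [0, ∞), so the HPD interval is anchored at 0: [0, q] with P(h ≤ q) = 0.95.
q = −ln(1 − 0.95) / 0.87 = 2.9957 / 0.87 = 3.443.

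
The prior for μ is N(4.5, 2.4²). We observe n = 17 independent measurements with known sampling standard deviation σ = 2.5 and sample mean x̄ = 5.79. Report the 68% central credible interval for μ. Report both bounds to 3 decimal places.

Posterior precision = 1/2.4² + 17/2.5² = 0.1736 + 2.7200 = 2.8936, so posterior SD = 0.5879.
Posterior mean = (4.5/2.4² + 17·5.79/2.5²) / 2.8936 = 5.7126.
Interval: 5.7126 ± 0.994 × 0.5879 → [5.128, 6.297].

[5.128, 6.297]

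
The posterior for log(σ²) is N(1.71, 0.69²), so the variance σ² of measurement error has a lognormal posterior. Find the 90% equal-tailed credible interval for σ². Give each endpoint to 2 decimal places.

On the log scale the 90% interval is 1.71 ± 1.645 × 0.69 = [0.5751, 2.8449].
Exponentiate: [e^0.5751, e^2.8449] = [1.78, 17.20].

[1.78, 17.20]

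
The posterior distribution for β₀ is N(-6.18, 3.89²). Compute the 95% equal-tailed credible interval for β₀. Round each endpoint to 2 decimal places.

The posterior is symmetric, so the 95% equal-tailed interval is β₀ = -6.18 ± z·3.89 with z = 1.960.
Half-width: 1.960 × 3.89 = 7.62.
-6.18 − 7.62 = -13.80; -6.18 + 7.62 = 1.44.

[-13.80, 1.44]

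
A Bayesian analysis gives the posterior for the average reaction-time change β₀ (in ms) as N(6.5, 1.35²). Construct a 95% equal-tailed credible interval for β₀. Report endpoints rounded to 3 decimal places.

[3.854, 9.146]

The posterior is symmetric, so the 95% equal-tailed interval is β₀ = 6.5 ± z·1.35 with z = 1.960.
Half-width: 1.960 × 1.35 = 2.646.
6.5 − 2.646 = 3.854; 6.5 + 2.646 = 9.146.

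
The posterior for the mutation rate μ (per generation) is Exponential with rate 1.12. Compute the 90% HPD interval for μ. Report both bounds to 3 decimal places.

The exponential density is strictly decreasing on [0, ∞), so the HPD interval is anchored at 0: [0, q] with P(μ ≤ q) = 0.90.
q = −ln(1 − 0.90) / 1.12 = 2.3026 / 1.12 = 2.056.

[0.000, 2.056]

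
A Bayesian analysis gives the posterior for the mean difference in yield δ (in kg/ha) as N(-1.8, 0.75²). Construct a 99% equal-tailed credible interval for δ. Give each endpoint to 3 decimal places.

The posterior is symmetric, so the 99% equal-tailed interval is δ = -1.8 ± z·0.75 with z = 2.576.
Half-width: 2.576 × 0.75 = 1.932.
-1.8 − 1.932 = -3.732; -1.8 + 1.932 = 0.132.

[-3.732, 0.132]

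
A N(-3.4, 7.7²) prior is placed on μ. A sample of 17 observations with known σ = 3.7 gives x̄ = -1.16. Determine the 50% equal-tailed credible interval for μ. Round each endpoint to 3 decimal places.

[-1.791, -0.589]

Posterior precision = 1/7.7² + 17/3.7² = 0.0169 + 1.2418 = 1.2586, so posterior SD = 0.8913.
Posterior mean = (-3.4/7.7² + 17·-1.16/3.7²) / 1.2586 = -1.1900.
Interval: -1.1900 ± 0.674 × 0.8913 → [-1.791, -0.589].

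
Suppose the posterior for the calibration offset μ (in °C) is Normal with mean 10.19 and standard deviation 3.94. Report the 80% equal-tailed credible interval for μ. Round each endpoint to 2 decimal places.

[5.14, 15.24]

The posterior is symmetric, so the 80% equal-tailed interval is μ = 10.19 ± z·3.94 with z = 1.282.
Half-width: 1.282 × 3.94 = 5.05.
10.19 − 5.05 = 5.14; 10.19 + 5.05 = 15.24.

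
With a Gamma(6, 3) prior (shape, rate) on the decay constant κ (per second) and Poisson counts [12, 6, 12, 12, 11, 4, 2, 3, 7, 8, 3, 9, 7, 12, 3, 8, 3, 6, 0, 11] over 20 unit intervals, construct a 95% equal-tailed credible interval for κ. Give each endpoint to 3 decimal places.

[5.320, 7.371]

Posterior: Gamma(6+139, 3+20) = Gamma(145, 23) (shape, rate).
Equal-tailed 95% interval: Gamma(145, 23) quantiles at 0.025 and 0.975.
Posterior mean ≈ 6.304, SD ≈ 0.524; a Normal approximation gives roughly [5.278, 7.330].
Exact: lower = 5.320; upper = 7.371.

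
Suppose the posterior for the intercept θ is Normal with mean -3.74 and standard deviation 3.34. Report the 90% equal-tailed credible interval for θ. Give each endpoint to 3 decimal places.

[-9.234, 1.754]

The posterior is symmetric, so the 90% equal-tailed interval is θ = -3.74 ± z·3.34 with z = 1.645.
Half-width: 1.645 × 3.34 = 5.494.
-3.74 − 5.494 = -9.234; -3.74 + 5.494 = 1.754.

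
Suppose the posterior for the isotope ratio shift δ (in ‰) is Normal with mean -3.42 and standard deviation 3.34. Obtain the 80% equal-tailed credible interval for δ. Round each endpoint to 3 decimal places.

The posterior is symmetric, so the 80% equal-tailed interval is δ = -3.42 ± z·3.34 with z = 1.282.
Half-width: 1.282 × 3.34 = 4.280.
-3.42 − 4.280 = -7.700; -3.42 + 4.280 = 0.860.

[-7.700, 0.860]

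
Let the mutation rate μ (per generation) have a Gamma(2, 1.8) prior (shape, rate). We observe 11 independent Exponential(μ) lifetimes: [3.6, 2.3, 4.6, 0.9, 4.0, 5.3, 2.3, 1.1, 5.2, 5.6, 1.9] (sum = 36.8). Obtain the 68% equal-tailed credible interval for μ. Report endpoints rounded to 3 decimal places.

Posterior: Gamma(2+11, 1.8+36.8) = Gamma(13, 38.6) (shape, rate).
Equal-tailed 68% interval: Gamma(13, 38.6) quantiles at 0.16 and 0.84.
Posterior mean ≈ 0.337, SD ≈ 0.093; a Normal approximation gives roughly [0.244, 0.430].
Exact: lower = 0.245; upper = 0.428.

[0.245, 0.428]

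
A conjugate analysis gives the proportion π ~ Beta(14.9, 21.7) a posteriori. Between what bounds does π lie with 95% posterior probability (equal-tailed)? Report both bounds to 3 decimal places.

[0.256, 0.568]

Posterior: Beta(14.9, 21.7).
Equal-tailed 95% interval: the 0.025 and 0.975 quantiles of Beta(14.9, 21.7).
Posterior mean ≈ 0.407, SD ≈ 0.080; a Normal approximation gives roughly [0.250, 0.564].
Exact: F⁻¹(0.025) = 0.256; F⁻¹(0.975) = 0.568.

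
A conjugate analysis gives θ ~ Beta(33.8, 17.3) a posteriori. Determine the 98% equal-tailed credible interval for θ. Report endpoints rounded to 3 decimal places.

[0.502, 0.803]

Posterior: Beta(33.8, 17.3).
Equal-tailed 98% interval: the 0.01 and 0.99 quantiles of Beta(33.8, 17.3).
Posterior mean ≈ 0.661, SD ≈ 0.066; a Normal approximation gives roughly [0.509, 0.814].
Exact: F⁻¹(0.01) = 0.502; F⁻¹(0.99) = 0.803.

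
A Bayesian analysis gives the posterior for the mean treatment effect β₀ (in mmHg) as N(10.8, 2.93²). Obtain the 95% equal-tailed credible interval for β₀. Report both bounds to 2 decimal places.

The posterior is symmetric, so the 95% equal-tailed interval is β₀ = 10.8 ± z·2.93 with z = 1.960.
Half-width: 1.960 × 2.93 = 5.74.
10.8 − 5.74 = 5.06; 10.8 + 5.74 = 16.54.

[5.06, 16.54]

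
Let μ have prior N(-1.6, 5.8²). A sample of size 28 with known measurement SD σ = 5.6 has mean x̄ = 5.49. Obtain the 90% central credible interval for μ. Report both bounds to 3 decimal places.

[3.549, 6.974]

Posterior precision = 1/5.8² + 28/5.6² = 0.0297 + 0.8929 = 0.9226, so posterior SD = 1.0411.
Posterior mean = (-1.6/5.8² + 28·5.49/5.6²) / 0.9226 = 5.2616.
Interval: 5.2616 ± 1.645 × 1.0411 → [3.549, 6.974].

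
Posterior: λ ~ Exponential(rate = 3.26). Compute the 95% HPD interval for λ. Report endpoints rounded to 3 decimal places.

[0.000, 0.919]

The exponential density is strictly decreasing on [0, ∞), so the HPD interval is anchored at 0: [0, q] with P(λ ≤ q) = 0.95.
q = −ln(1 − 0.95) / 3.26 = 2.9957 / 3.26 = 0.919.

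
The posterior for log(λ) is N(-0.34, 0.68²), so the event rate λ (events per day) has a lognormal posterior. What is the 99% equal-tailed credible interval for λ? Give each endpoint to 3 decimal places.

On the log scale the 99% interval is -0.34 ± 2.576 × 0.68 = [-2.0916, 1.4116].
Exponentiate: [e^-2.0916, e^1.4116] = [0.123, 4.102].

[0.123, 4.102]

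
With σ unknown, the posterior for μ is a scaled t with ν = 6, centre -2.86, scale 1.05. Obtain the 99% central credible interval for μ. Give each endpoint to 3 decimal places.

[-6.753, 1.033]

The t_6 distribution is symmetric; the 99% interval is -2.86 ± t·1.05 with t_{0.995,6} = 3.707.
Half-width: 3.707 × 1.05 = 3.893.
-2.86 − 3.893 = -6.753; -2.86 + 3.893 = 1.033.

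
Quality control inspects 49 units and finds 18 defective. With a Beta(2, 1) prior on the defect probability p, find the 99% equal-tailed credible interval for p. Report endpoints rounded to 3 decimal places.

Posterior: Beta(2+18, 1+31) = Beta(20, 32).
Equal-tailed 99% interval: the 0.005 and 0.995 quantiles of Beta(20, 32).
Posterior mean ≈ 0.385, SD ≈ 0.067; a Normal approximation gives roughly [0.212, 0.557].
Exact: F⁻¹(0.005) = 0.224; F⁻¹(0.995) = 0.562.

[0.224, 0.562]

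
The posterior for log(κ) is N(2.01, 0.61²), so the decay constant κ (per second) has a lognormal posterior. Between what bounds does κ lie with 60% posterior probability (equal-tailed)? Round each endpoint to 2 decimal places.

On the log scale the 60% interval is 2.01 ± 0.842 × 0.61 = [1.4966, 2.5234].
Exponentiate: [e^1.4966, e^2.5234] = [4.47, 12.47].

[4.47, 12.47]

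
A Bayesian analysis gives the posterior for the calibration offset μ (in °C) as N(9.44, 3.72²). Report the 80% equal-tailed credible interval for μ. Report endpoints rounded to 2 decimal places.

The posterior is symmetric, so the 80% equal-tailed interval is μ = 9.44 ± z·3.72 with z = 1.282.
Half-width: 1.282 × 3.72 = 4.77.
9.44 − 4.77 = 4.67; 9.44 + 4.77 = 14.21.

[4.67, 14.21]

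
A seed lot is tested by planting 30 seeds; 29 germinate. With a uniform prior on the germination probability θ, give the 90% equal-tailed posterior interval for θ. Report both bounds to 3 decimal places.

Posterior: Beta(1+29, 1+1) = Beta(30, 2).
Equal-tailed 90% interval: the 0.05 and 0.95 quantiles of Beta(30, 2).
Posterior mean ≈ 0.938, SD ≈ 0.042; a Normal approximation gives roughly [0.868, 1.007].
Exact: F⁻¹(0.05) = 0.856; F⁻¹(0.95) = 0.988.

[0.856, 0.988]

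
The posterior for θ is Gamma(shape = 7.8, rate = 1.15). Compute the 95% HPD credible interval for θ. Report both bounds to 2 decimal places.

[2.48, 11.62]

The posterior is unimodal and skewed, so the HPD interval has equal density at both endpoints and is the shortest 95% interval.
Solving f(2.48) = f(11.62) with F(11.62) − F(2.48) = 0.95 gives [2.48, 11.62].
For comparison, the equal-tailed interval is [2.89, 12.31]; the HPD is narrower and shifted toward the mode.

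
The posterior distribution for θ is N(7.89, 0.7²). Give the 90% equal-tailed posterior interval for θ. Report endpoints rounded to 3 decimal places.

[6.739, 9.041]

The posterior is symmetric, so the 90% equal-tailed interval is θ = 7.89 ± z·0.7 with z = 1.645.
Half-width: 1.645 × 0.7 = 1.151.
7.89 − 1.151 = 6.739; 7.89 + 1.151 = 9.041.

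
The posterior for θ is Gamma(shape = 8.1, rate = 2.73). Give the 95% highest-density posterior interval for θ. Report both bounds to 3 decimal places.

[1.113, 5.043]

The posterior is unimodal and skewed, so the HPD interval has equal density at both endpoints and is the shortest 95% interval.
Solving f(1.113) = f(5.043) with F(5.043) − F(1.113) = 0.95 gives [1.113, 5.043].
For comparison, the equal-tailed interval is [1.289, 5.332]; the HPD is narrower and shifted toward the mode.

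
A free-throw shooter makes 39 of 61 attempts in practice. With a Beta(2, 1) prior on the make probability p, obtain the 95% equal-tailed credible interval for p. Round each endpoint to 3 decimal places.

Posterior: Beta(2+39, 1+22) = Beta(41, 23).
Equal-tailed 95% interval: the 0.025 and 0.975 quantiles of Beta(41, 23).
Posterior mean ≈ 0.641, SD ≈ 0.060; a Normal approximation gives roughly [0.524, 0.757].
Exact: F⁻¹(0.025) = 0.520; F⁻¹(0.975) = 0.753.

[0.520, 0.753]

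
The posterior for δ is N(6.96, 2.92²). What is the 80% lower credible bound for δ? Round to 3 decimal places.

Need L with P(δ ≥ L) = 0.80: L = 6.96 − z_{0.2}·2.92.
z = 0.842; L = 6.96 − 0.842 × 2.92 = 4.502.

4.502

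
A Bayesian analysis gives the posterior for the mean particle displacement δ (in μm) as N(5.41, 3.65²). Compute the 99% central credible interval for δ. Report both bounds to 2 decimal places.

The posterior is symmetric, so the 99% equal-tailed interval is δ = 5.41 ± z·3.65 with z = 2.576.
Half-width: 2.576 × 3.65 = 9.40.
5.41 − 9.40 = -3.99; 5.41 + 9.40 = 14.81.

[-3.99, 14.81]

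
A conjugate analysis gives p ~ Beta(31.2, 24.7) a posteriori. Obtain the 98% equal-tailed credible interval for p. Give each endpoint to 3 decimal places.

Posterior: Beta(31.2, 24.7).
Equal-tailed 98% interval: the 0.01 and 0.99 quantiles of Beta(31.2, 24.7).
Posterior mean ≈ 0.558, SD ≈ 0.066; a Normal approximation gives roughly [0.405, 0.711].
Exact: F⁻¹(0.01) = 0.404; F⁻¹(0.99) = 0.707.

[0.404, 0.707]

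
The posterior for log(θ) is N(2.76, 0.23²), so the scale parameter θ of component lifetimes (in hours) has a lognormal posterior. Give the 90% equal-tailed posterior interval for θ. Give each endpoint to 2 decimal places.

On the log scale the 90% interval is 2.76 ± 1.645 × 0.23 = [2.3817, 3.1383].
Exponentiate: [e^2.3817, e^3.1383] = [10.82, 23.07].

[10.82, 23.07]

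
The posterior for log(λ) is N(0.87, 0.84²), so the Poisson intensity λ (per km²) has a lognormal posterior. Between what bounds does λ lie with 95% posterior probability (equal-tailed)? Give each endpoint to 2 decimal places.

On the log scale the 95% interval is 0.87 ± 1.960 × 0.84 = [-0.7764, 2.5164].
Exponentiate: [e^-0.7764, e^2.5164] = [0.46, 12.38].

[0.46, 12.38]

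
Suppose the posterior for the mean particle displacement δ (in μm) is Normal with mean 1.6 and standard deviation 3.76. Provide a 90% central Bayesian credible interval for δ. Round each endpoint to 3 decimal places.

[-4.585, 7.785]

The posterior is symmetric, so the 90% equal-tailed interval is δ = 1.6 ± z·3.76 with z = 1.645.
Half-width: 1.645 × 3.76 = 6.185.
1.6 − 6.185 = -4.585; 1.6 + 6.185 = 7.785.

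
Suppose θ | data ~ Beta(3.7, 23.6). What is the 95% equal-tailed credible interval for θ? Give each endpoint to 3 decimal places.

Posterior: Beta(3.7, 23.6).
Equal-tailed 95% interval: the 0.025 and 0.975 quantiles of Beta(3.7, 23.6).
Posterior mean ≈ 0.136, SD ≈ 0.064; a Normal approximation gives roughly [0.009, 0.262].
Exact: F⁻¹(0.025) = 0.037; F⁻¹(0.975) = 0.284.

[0.037, 0.284]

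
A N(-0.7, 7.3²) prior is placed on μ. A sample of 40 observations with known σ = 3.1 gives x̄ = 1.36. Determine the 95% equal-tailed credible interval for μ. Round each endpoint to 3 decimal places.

[0.392, 2.309]

Posterior precision = 1/7.3² + 40/3.1² = 0.0188 + 4.1623 = 4.1811, so posterior SD = 0.4891.
Posterior mean = (-0.7/7.3² + 40·1.36/3.1²) / 4.1811 = 1.3508.
Interval: 1.3508 ± 1.960 × 0.4891 → [0.392, 2.309].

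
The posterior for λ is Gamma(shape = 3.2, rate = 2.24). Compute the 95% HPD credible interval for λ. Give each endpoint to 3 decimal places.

[0.168, 2.999]

The posterior is unimodal and skewed, so the HPD interval has equal density at both endpoints and is the shortest 95% interval.
Solving f(0.168) = f(2.999) with F(2.999) − F(0.168) = 0.95 gives [0.168, 2.999].
For comparison, the equal-tailed interval is [0.315, 3.366]; the HPD is narrower and shifted toward the mode.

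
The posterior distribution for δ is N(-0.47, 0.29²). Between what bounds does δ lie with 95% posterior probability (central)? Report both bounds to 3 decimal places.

[-1.038, 0.098]

The posterior is symmetric, so the 95% equal-tailed interval is δ = -0.47 ± z·0.29 with z = 1.960.
Half-width: 1.960 × 0.29 = 0.568.
-0.47 − 0.568 = -1.038; -0.47 + 0.568 = 0.098.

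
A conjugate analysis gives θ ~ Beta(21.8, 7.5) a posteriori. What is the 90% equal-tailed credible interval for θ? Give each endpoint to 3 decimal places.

Posterior: Beta(21.8, 7.5).
Equal-tailed 90% interval: the 0.05 and 0.95 quantiles of Beta(21.8, 7.5).
Posterior mean ≈ 0.744, SD ≈ 0.079; a Normal approximation gives roughly [0.614, 0.874].
Exact: F⁻¹(0.05) = 0.604; F⁻¹(0.95) = 0.864.

[0.604, 0.864]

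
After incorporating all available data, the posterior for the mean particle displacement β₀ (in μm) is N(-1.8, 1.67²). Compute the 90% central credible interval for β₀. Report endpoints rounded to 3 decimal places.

The posterior is symmetric, so the 90% equal-tailed interval is β₀ = -1.8 ± z·1.67 with z = 1.645.
Half-width: 1.645 × 1.67 = 2.747.
-1.8 − 2.747 = -4.547; -1.8 + 2.747 = 0.947.

[-4.547, 0.947]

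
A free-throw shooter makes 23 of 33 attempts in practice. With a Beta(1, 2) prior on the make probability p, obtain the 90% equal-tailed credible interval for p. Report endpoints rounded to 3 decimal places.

[0.534, 0.789]

Posterior: Beta(1+23, 2+10) = Beta(24, 12).
Equal-tailed 90% interval: the 0.05 and 0.95 quantiles of Beta(24, 12).
Posterior mean ≈ 0.667, SD ≈ 0.077; a Normal approximation gives roughly [0.539, 0.794].
Exact: F⁻¹(0.05) = 0.534; F⁻¹(0.95) = 0.789.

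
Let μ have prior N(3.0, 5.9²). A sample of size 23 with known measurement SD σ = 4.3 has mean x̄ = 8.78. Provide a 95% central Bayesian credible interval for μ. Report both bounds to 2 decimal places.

[6.91, 10.39]

Posterior precision = 1/5.9² + 23/4.3² = 0.0287 + 1.2439 = 1.2726, so posterior SD = 0.8864.
Posterior mean = (3.0/5.9² + 23·8.78/4.3²) / 1.2726 = 8.6495.
Interval: 8.6495 ± 1.960 × 0.8864 → [6.91, 10.39].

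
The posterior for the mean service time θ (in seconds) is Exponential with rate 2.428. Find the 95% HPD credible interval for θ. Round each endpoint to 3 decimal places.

The exponential density is strictly decreasing on [0, ∞), so the HPD interval is anchored at 0: [0, q] with P(θ ≤ q) = 0.95.
q = −ln(1 − 0.95) / 2.428 = 2.9957 / 2.428 = 1.234.

[0.000, 1.234]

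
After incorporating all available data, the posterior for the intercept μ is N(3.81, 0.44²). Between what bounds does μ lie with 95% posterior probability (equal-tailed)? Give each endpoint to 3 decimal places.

The posterior is symmetric, so the 95% equal-tailed interval is μ = 3.81 ± z·0.44 with z = 1.960.
Half-width: 1.960 × 0.44 = 0.862.
3.81 − 0.862 = 2.948; 3.81 + 0.862 = 4.672.

[2.948, 4.672]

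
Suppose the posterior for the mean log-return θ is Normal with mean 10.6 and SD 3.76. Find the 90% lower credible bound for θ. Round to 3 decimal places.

Need L with P(θ ≥ L) = 0.90: L = 10.6 − z_{0.1}·3.76.
z = 1.282; L = 10.6 − 1.282 × 3.76 = 5.781.

5.781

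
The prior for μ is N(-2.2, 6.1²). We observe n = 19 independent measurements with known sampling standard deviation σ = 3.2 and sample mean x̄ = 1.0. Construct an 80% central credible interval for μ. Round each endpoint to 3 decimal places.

[0.020, 1.888]

Posterior precision = 1/6.1² + 19/3.2² = 0.0269 + 1.8555 = 1.8823, so posterior SD = 0.7289.
Posterior mean = (-2.2/6.1² + 19·1.0/3.2²) / 1.8823 = 0.9543.
Interval: 0.9543 ± 1.282 × 0.7289 → [0.020, 1.888].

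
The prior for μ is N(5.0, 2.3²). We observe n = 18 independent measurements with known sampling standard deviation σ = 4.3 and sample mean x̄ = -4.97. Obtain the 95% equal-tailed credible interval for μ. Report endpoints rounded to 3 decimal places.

Posterior precision = 1/2.3² + 18/4.3² = 0.1890 + 0.9735 = 1.1625, so posterior SD = 0.9275.
Posterior mean = (5.0/2.3² + 18·-4.97/4.3²) / 1.1625 = -3.3488.
Interval: -3.3488 ± 1.960 × 0.9275 → [-5.167, -1.531].

[-5.167, -1.531]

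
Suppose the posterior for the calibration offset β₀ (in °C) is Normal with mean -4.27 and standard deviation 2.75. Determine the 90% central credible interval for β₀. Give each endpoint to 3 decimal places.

[-8.793, 0.253]

The posterior is symmetric, so the 90% equal-tailed interval is β₀ = -4.27 ± z·2.75 with z = 1.645.
Half-width: 1.645 × 2.75 = 4.523.
-4.27 − 4.523 = -8.793; -4.27 + 4.523 = 0.253.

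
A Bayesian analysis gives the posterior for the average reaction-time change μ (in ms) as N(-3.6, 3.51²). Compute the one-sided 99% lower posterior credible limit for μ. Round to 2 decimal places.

Need L with P(μ ≥ L) = 0.99: L = -3.6 − z_{0.01}·3.51.
z = 2.326; L = -3.6 − 2.326 × 3.51 = -11.77.

-11.77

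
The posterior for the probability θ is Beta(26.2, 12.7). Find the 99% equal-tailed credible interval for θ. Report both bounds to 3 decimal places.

[0.470, 0.844]

Posterior: Beta(26.2, 12.7).
Equal-tailed 99% interval: the 0.005 and 0.995 quantiles of Beta(26.2, 12.7).
Posterior mean ≈ 0.674, SD ≈ 0.074; a Normal approximation gives roughly [0.482, 0.865].
Exact: F⁻¹(0.005) = 0.470; F⁻¹(0.995) = 0.844.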